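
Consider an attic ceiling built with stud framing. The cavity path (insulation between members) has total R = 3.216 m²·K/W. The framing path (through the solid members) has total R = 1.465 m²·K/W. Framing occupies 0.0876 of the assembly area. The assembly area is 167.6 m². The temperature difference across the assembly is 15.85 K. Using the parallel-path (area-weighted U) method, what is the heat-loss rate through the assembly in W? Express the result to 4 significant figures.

912.5 W

U_eff = 0.9124/3.216 + 0.0876/1.465 = 0.28371 + 0.059795 = 0.3435
R_eff = 1/U_eff = 2.9112 m²·K/W
Q = 167.6 × 15.85 / 2.9112 = 912.5 W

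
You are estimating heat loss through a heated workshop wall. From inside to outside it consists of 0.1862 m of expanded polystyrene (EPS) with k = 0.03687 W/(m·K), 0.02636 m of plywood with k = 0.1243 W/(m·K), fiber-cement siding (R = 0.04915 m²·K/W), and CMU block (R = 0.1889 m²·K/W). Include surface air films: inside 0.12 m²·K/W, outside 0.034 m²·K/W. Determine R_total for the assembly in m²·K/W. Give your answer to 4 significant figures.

0.1862/0.03687 = 5.0502
0.02636/0.1243 = 0.21207
R_total = 0.12 + 5.0502 + 0.21207 + 0.04915 + 0.1889 + 0.034 = 5.6543 m²·K/W

5.654 m²·K/W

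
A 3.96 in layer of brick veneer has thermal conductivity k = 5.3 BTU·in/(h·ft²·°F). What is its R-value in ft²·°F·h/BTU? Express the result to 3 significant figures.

0.747 ft²·°F·h/BTU

R = L/k = 3.96/5.3 = 0.7472 ft²·°F·h/BTU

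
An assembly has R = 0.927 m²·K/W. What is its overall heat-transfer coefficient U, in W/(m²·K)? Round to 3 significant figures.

U = 1/R = 1/0.927 = 1.079

1.08 W/(m²·K)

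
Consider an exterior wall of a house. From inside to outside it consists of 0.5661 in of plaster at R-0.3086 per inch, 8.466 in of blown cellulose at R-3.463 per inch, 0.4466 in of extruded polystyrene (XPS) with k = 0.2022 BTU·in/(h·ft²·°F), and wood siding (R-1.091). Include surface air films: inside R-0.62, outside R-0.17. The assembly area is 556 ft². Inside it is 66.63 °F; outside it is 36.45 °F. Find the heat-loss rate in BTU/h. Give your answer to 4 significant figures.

0.5661 × 0.3086 = 0.1747
8.466 × 3.463 = 29.318
0.4466/0.2022 = 2.2087
R_total = 0.62 + 0.1747 + 29.318 + 2.2087 + 1.091 + 0.17 = 33.582 ft²·°F·h/BTU
Q = A·ΔT/R = 556 × (66.63 − 36.45) / 33.582 = 499.67 BTU/h

499.7 BTU/h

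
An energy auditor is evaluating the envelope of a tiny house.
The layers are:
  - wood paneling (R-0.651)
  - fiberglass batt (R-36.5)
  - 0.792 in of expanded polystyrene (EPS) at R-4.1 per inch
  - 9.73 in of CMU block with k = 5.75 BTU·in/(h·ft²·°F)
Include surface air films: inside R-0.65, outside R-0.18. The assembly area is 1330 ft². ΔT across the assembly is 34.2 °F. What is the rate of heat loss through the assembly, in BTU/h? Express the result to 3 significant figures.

1060 BTU/h

0.792 × 4.1 = 3.247
9.73/5.75 = 1.692
R_total = 0.65 + 0.651 + 36.5 + 3.247 + 1.692 + 0.18 = 42.92 ft²·°F·h/BTU
Q = A·ΔT/R = 1330 × 34.2 / 42.92 = 1060 BTU/h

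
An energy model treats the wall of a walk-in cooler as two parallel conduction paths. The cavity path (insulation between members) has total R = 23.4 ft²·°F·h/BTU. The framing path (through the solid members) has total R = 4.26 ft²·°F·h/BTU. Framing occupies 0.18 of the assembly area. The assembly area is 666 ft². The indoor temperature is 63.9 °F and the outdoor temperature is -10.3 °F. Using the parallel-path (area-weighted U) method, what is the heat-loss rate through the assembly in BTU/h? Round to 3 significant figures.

3820 BTU/h

U_eff = 0.82/23.4 + 0.18/4.26 = 0.03504 + 0.04225 = 0.0773
R_eff = 1/U_eff = 12.94 ft²·°F·h/BTU
Q = 666 × (63.9 − (-10.3)) / 12.94 = 3820 BTU/h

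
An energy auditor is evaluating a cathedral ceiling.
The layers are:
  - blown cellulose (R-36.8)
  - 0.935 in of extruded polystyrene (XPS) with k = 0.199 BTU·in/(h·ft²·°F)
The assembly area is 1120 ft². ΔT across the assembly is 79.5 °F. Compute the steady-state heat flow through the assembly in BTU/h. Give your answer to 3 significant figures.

2150 BTU/h

0.935/0.199 = 4.698
R_total = 36.8 + 4.698 = 41.5 ft²·°F·h/BTU
Q = A·ΔT/R = 1120 × 79.5 / 41.5 = 2146 BTU/h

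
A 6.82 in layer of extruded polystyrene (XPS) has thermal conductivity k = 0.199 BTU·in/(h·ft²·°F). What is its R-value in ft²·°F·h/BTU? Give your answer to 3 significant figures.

R = L/k = 6.82/0.199 = 34.27 ft²·°F·h/BTU

34.3 ft²·°F·h/BTU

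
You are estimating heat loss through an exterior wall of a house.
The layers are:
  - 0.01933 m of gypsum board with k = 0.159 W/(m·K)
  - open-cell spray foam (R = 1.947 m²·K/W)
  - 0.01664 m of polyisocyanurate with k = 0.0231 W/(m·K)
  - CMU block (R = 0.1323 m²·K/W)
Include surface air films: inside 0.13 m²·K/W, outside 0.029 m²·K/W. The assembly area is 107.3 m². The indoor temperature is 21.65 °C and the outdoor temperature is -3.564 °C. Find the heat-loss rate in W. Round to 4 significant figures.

878.3 W

0.01933/0.159 = 0.12157
0.01664/0.0231 = 0.72035
R_total = 0.13 + 0.12157 + 1.947 + 0.72035 + 0.1323 + 0.029 = 3.0802 m²·K/W
Q = A·ΔT/R = 107.3 × (21.65 − (-3.564)) / 3.0802 = 878.33 W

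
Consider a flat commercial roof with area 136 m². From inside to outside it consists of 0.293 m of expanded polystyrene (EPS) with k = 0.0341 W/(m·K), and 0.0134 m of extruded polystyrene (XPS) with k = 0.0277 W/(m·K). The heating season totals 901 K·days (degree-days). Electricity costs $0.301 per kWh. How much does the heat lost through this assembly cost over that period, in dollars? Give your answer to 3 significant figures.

97.5 dollars

0.293/0.0341 = 8.592
0.0134/0.0277 = 0.4838
R_total = 8.592 + 0.4838 = 9.076 m²·K/W
E = A × HDD × 24 / R / 1000 = 136 × 901 × 24 / 9.076 / 1000 = 324 kWh
Cost = 324 × 0.301 = $97.53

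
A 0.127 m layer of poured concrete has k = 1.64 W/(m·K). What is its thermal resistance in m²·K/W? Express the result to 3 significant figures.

0.0774 m²·K/W

R = L/k = 0.127/1.64 = 0.07744 m²·K/W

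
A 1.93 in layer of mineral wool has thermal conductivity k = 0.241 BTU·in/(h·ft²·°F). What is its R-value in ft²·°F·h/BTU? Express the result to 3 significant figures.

R = L/k = 1.93/0.241 = 8.008 ft²·°F·h/BTU

8.01 ft²·°F·h/BTU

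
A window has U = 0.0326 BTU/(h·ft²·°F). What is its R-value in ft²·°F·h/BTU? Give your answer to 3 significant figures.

R = 1/U = 1/0.0326 = 30.67

30.7 ft²·°F·h/BTU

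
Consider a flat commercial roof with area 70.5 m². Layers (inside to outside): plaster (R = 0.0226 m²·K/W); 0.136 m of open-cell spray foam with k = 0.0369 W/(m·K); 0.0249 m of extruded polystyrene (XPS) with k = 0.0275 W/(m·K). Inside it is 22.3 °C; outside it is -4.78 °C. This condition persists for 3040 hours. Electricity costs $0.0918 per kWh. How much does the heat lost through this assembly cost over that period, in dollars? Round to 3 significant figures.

0.136/0.0369 = 3.686
0.0249/0.0275 = 0.9055
R_total = 0.0226 + 3.686 + 0.9055 = 4.614 m²·K/W
Q = 70.5 × (22.3 − (-4.78)) / 4.614 = 413.8 W
E = 413.8 W × 3040 h / 1000 = 1258 kWh
Cost = 1258 × 0.0918 = $115.5

115 dollars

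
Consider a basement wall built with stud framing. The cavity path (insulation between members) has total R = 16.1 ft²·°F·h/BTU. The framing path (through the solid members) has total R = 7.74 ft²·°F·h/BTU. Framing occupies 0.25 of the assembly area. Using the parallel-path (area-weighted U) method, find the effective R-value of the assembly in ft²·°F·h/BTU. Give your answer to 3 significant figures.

U_eff = 0.75/16.1 + 0.25/7.74 = 0.04658 + 0.0323 = 0.07888
R_eff = 1/U_eff = 12.68 ft²·°F·h/BTU

12.7 ft²·°F·h/BTU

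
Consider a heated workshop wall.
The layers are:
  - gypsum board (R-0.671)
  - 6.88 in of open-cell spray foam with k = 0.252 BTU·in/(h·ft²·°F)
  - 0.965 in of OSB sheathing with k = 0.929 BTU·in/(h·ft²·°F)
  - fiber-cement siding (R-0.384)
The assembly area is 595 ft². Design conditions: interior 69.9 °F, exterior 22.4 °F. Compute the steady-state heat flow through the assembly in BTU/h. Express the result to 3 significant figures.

961 BTU/h

6.88/0.252 = 27.3
0.965/0.929 = 1.039
R_total = 0.671 + 27.3 + 1.039 + 0.384 = 29.4 ft²·°F·h/BTU
Q = A·ΔT/R = 595 × (69.9 − 22.4) / 29.4 = 961.5 BTU/h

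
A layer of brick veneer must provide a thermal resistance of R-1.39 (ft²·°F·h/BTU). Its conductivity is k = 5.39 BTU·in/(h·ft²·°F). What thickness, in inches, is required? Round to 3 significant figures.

L = R × k = 1.39 × 5.39 = 7.492 in

7.49 in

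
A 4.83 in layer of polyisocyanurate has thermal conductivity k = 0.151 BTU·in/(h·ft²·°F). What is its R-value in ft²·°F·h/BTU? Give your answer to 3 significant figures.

32.0 ft²·°F·h/BTU

R = L/k = 4.83/0.151 = 31.99 ft²·°F·h/BTU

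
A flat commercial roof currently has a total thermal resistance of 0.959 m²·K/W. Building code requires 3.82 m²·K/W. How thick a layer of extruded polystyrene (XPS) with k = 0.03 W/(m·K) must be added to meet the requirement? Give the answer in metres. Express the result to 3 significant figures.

ΔR = 3.82 − 0.959 = 2.861 m²·K/W
L = ΔR × k = 2.861 × 0.03 = 0.08583 m

0.0858 m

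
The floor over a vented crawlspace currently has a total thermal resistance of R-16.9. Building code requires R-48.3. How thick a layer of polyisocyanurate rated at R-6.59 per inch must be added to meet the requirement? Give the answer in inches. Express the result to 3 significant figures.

4.76 in

ΔR = 48.3 − 16.9 = 31.4 ft²·°F·h/BTU
L = ΔR / (R/in) = 31.4/6.59 = 4.765 in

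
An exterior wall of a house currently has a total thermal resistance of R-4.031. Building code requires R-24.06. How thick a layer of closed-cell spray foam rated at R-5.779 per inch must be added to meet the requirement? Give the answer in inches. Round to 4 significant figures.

3.466 in

ΔR = 24.06 − 4.031 = 20.029 ft²·°F·h/BTU
L = ΔR / (R/in) = 20.029/5.779 = 3.4658 in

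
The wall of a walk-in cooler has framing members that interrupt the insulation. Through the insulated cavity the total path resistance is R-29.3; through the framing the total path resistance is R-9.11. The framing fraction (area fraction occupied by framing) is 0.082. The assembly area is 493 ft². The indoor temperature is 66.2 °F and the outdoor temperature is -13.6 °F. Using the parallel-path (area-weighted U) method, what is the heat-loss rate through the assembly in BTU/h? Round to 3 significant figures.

U_eff = 0.918/29.3 + 0.082/9.11 = 0.03133 + 0.009001 = 0.04033
R_eff = 1/U_eff = 24.79 ft²·°F·h/BTU
Q = 493 × (66.2 − (-13.6)) / 24.79 = 1587 BTU/h

1590 BTU/h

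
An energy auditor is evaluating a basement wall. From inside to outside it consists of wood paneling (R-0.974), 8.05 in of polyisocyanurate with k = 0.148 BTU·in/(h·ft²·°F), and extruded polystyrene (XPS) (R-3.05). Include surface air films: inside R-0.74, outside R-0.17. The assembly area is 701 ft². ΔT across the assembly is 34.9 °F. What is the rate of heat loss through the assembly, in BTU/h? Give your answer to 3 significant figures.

8.05/0.148 = 54.39
R_total = 0.74 + 0.974 + 54.39 + 3.05 + 0.17 = 59.33 ft²·°F·h/BTU
Q = A·ΔT/R = 701 × 34.9 / 59.33 = 412.4 BTU/h

412 BTU/h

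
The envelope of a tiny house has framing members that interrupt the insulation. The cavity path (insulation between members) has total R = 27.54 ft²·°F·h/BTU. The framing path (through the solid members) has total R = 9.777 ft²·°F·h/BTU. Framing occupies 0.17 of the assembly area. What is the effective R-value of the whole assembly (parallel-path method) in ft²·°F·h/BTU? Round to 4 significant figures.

21.04 ft²·°F·h/BTU

U_eff = 0.83/27.54 + 0.17/9.777 = 0.030138 + 0.017388 = 0.047526
R_eff = 1/U_eff = 21.041 ft²·°F·h/BTU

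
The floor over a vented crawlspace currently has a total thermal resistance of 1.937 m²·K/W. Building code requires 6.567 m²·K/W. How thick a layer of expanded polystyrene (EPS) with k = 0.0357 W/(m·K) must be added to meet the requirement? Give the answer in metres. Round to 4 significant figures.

ΔR = 6.567 − 1.937 = 4.63 m²·K/W
L = ΔR × k = 4.63 × 0.0357 = 0.16529 m

0.1653 m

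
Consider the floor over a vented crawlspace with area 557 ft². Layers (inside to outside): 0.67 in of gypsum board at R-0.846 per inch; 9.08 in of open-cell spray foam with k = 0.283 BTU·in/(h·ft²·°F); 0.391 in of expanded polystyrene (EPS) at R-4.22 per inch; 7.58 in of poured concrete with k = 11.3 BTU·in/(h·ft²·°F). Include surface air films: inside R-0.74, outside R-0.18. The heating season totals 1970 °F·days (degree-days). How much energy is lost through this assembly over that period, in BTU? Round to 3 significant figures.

0.67 × 0.846 = 0.5668
9.08/0.283 = 32.08
0.391 × 4.22 = 1.65
7.58/11.3 = 0.6708
R_total = 0.74 + 0.5668 + 32.08 + 1.65 + 0.6708 + 0.18 = 35.89 ft²·°F·h/BTU
E = A × HDD × 24 / R = 557 × 1970 × 24 / 35.89 = 733700 BTU

734000 BTU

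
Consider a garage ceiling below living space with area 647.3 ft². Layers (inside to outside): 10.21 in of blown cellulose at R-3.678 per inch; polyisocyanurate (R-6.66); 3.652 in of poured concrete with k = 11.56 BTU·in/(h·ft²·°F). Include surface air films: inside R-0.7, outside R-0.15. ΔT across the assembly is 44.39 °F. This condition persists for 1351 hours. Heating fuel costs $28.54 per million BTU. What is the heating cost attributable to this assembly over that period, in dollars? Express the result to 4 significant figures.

10.21 × 3.678 = 37.552
3.652/11.56 = 0.31592
R_total = 0.7 + 37.552 + 6.66 + 0.31592 + 0.15 = 45.378 ft²·°F·h/BTU
Q = 647.3 × 44.39 / 45.378 = 633.2 BTU/h
E = 633.2 × 1351 = 855460 BTU
Cost = 855460/10⁶ × 28.54 = $24.415

24.41 dollars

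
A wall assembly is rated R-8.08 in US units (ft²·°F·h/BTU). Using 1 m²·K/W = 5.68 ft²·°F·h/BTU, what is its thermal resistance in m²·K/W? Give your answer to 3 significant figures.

1.42 m²·K/W

R_SI = 8.08/5.68 = 1.423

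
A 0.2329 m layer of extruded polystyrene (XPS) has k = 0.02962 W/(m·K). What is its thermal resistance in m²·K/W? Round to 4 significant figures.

R = L/k = 0.2329/0.02962 = 7.8629 m²·K/W

7.863 m²·K/W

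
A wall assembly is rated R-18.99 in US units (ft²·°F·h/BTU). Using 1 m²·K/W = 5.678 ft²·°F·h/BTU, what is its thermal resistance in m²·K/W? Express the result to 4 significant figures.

R_SI = 18.99/5.678 = 3.3445

3.344 m²·K/W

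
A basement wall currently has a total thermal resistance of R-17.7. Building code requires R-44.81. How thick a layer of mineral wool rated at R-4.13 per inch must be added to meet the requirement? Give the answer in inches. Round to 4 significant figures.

6.564 in

ΔR = 44.81 − 17.7 = 27.11 ft²·°F·h/BTU
L = ΔR / (R/in) = 27.11/4.13 = 6.5642 in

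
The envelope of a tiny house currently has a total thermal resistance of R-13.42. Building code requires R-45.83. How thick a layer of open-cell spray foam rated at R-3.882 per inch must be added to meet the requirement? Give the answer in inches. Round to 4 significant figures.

8.349 in

ΔR = 45.83 − 13.42 = 32.41 ft²·°F·h/BTU
L = ΔR / (R/in) = 32.41/3.882 = 8.3488 in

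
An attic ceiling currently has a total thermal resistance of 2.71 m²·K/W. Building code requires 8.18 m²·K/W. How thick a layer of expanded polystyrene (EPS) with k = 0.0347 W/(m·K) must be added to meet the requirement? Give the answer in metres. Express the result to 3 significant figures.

0.190 m

ΔR = 8.18 − 2.71 = 5.47 m²·K/W
L = ΔR × k = 5.47 × 0.0347 = 0.1898 m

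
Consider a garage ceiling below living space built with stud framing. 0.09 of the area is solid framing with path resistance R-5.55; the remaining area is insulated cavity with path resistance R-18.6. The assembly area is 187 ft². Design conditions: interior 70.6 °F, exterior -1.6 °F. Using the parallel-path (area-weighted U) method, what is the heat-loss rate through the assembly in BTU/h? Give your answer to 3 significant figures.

U_eff = 0.91/18.6 + 0.09/5.55 = 0.04892 + 0.01622 = 0.06514
R_eff = 1/U_eff = 15.35 ft²·°F·h/BTU
Q = 187 × (70.6 − (-1.6)) / 15.35 = 879.5 BTU/h

879 BTU/h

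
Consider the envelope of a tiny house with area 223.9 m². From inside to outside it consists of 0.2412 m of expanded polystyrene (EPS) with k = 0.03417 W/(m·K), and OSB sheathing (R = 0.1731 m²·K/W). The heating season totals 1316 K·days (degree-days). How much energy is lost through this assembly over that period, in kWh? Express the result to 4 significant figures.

0.2412/0.03417 = 7.0588
R_total = 7.0588 + 0.1731 = 7.2319 m²·K/W
E = A × HDD × 24 / R / 1000 = 223.9 × 1316 × 24 / 7.2319 / 1000 = 977.84 kWh

977.8 kWh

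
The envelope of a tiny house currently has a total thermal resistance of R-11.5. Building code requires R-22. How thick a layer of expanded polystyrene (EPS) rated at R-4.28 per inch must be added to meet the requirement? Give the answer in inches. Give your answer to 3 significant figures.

ΔR = 22 − 11.5 = 10.5 ft²·°F·h/BTU
L = ΔR / (R/in) = 10.5/4.28 = 2.453 in

2.45 in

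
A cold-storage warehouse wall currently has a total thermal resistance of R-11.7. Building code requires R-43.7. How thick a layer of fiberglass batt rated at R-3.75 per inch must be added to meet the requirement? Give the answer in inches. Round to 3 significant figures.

8.53 in

ΔR = 43.7 − 11.7 = 32 ft²·°F·h/BTU
L = ΔR / (R/in) = 32/3.75 = 8.533 in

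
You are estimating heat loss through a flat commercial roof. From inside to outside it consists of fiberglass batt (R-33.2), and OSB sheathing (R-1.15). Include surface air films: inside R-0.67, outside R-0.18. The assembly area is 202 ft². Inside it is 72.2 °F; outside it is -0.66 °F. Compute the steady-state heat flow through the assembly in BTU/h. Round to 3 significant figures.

418 BTU/h

R_total = 0.67 + 33.2 + 1.15 + 0.18 = 35.2 ft²·°F·h/BTU
Q = A·ΔT/R = 202 × (72.2 − (-0.66)) / 35.2 = 418.1 BTU/h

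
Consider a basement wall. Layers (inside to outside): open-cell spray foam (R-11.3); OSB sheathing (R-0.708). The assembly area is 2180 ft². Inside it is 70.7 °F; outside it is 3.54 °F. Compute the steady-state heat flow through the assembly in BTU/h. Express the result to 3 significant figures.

R_total = 11.3 + 0.708 = 12.01 ft²·°F·h/BTU
Q = A·ΔT/R = 2180 × (70.7 − 3.54) / 12.01 = 12190 BTU/h

12200 BTU/h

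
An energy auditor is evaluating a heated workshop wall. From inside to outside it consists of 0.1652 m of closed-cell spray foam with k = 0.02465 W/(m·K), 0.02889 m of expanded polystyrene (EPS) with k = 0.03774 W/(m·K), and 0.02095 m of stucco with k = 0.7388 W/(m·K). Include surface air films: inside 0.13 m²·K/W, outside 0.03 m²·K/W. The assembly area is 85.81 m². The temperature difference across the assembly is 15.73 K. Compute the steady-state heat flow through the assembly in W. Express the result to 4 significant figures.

176.3 W

0.1652/0.02465 = 6.7018
0.02889/0.03774 = 0.7655
0.02095/0.7388 = 0.028357
R_total = 0.13 + 6.7018 + 0.7655 + 0.028357 + 0.03 = 7.6557 m²·K/W
Q = A·ΔT/R = 85.81 × 15.73 / 7.6557 = 176.31 W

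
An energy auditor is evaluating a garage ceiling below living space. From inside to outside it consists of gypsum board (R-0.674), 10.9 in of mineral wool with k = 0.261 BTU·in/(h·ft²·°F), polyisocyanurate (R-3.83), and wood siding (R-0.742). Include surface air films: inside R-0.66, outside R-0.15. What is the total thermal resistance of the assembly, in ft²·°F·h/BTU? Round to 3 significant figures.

10.9/0.261 = 41.76
R_total = 0.66 + 0.674 + 41.76 + 3.83 + 0.742 + 0.15 = 47.82 ft²·°F·h/BTU

47.8 ft²·°F·h/BTU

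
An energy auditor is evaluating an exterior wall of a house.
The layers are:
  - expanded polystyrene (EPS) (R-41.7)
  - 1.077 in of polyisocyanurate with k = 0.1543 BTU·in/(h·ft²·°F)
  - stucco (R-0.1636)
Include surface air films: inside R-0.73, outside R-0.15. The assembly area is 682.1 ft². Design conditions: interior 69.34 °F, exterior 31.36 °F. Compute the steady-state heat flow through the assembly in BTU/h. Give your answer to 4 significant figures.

1.077/0.1543 = 6.9799
R_total = 0.73 + 41.7 + 6.9799 + 0.1636 + 0.15 = 49.724 ft²·°F·h/BTU
Q = A·ΔT/R = 682.1 × (69.34 − 31.36) / 49.724 = 521 BTU/h

521.0 BTU/h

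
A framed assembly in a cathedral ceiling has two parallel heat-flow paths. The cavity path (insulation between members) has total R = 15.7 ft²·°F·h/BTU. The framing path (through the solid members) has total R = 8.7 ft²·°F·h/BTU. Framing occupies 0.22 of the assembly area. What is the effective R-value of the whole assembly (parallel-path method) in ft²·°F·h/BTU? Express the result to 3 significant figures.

13.3 ft²·°F·h/BTU

U_eff = 0.78/15.7 + 0.22/8.7 = 0.04968 + 0.02529 = 0.07497
R_eff = 1/U_eff = 13.34 ft²·°F·h/BTU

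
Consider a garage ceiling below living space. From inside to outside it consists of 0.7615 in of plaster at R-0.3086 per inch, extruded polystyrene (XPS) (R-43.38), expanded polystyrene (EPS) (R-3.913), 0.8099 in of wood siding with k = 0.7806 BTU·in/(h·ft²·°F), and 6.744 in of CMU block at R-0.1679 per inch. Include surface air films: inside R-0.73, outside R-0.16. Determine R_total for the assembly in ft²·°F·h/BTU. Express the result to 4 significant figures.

0.7615 × 0.3086 = 0.235
0.8099/0.7806 = 1.0375
6.744 × 0.1679 = 1.1323
R_total = 0.73 + 0.235 + 43.38 + 3.913 + 1.0375 + 1.1323 + 0.16 = 50.588 ft²·°F·h/BTU

50.59 ft²·°F·h/BTU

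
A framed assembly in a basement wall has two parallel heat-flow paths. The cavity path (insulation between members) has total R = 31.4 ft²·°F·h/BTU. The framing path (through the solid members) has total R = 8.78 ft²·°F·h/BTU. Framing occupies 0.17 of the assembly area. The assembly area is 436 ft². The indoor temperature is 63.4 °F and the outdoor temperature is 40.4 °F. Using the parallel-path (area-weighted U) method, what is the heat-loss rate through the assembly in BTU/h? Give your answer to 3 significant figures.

459 BTU/h

U_eff = 0.83/31.4 + 0.17/8.78 = 0.02643 + 0.01936 = 0.0458
R_eff = 1/U_eff = 21.84 ft²·°F·h/BTU
Q = 436 × (63.4 − 40.4) / 21.84 = 459.2 BTU/h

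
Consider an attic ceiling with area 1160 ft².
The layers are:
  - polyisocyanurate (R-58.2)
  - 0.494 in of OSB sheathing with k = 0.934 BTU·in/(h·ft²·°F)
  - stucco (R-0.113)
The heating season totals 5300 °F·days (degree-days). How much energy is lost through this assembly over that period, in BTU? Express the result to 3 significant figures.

2510000 BTU

0.494/0.934 = 0.5289
R_total = 58.2 + 0.5289 + 0.113 = 58.84 ft²·°F·h/BTU
E = A × HDD × 24 / R = 1160 × 5300 × 24 / 58.84 = 2508000 BTU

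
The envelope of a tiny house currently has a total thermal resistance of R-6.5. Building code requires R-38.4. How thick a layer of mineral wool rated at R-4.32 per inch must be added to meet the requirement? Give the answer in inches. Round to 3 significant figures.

ΔR = 38.4 − 6.5 = 31.9 ft²·°F·h/BTU
L = ΔR / (R/in) = 31.9/4.32 = 7.384 in

7.38 in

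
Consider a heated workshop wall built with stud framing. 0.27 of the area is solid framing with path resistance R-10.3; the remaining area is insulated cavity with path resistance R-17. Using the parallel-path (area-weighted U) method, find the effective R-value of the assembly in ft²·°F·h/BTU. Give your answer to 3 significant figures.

U_eff = 0.73/17 + 0.27/10.3 = 0.04294 + 0.02621 = 0.06915
R_eff = 1/U_eff = 14.46 ft²·°F·h/BTU

14.5 ft²·°F·h/BTU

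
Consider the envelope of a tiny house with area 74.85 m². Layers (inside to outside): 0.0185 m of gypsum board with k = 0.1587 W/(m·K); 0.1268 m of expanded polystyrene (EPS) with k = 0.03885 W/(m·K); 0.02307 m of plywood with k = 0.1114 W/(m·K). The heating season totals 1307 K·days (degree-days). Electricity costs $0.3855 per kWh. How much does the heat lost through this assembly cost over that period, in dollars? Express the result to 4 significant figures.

252.3 dollars

0.0185/0.1587 = 0.11657
0.1268/0.03885 = 3.2638
0.02307/0.1114 = 0.20709
R_total = 0.11657 + 3.2638 + 0.20709 = 3.5875 m²·K/W
E = A × HDD × 24 / R / 1000 = 74.85 × 1307 × 24 / 3.5875 / 1000 = 654.47 kWh
Cost = 654.47 × 0.3855 = $252.3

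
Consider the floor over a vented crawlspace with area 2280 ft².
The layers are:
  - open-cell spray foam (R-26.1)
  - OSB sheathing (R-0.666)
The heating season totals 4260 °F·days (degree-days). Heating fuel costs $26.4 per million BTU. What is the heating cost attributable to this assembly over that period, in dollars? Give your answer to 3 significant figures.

230 dollars

R_total = 26.1 + 0.666 = 26.77 ft²·°F·h/BTU
E = A × HDD × 24 / R = 2280 × 4260 × 24 / 26.77 = 8709000 BTU
Cost = 8709000/10⁶ × 26.4 = $229.9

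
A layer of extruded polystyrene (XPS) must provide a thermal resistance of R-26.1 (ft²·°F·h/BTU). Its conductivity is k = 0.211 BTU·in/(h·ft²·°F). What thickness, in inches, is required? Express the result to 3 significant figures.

L = R × k = 26.1 × 0.211 = 5.507 in

5.51 in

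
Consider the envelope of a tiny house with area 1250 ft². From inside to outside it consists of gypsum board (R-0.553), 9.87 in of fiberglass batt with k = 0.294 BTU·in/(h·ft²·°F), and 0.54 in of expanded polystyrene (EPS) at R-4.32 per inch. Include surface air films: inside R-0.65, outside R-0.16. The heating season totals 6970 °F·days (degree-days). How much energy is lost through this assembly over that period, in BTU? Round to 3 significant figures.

9.87/0.294 = 33.57
0.54 × 4.32 = 2.333
R_total = 0.65 + 0.553 + 33.57 + 2.333 + 0.16 = 37.27 ft²·°F·h/BTU
E = A × HDD × 24 / R = 1250 × 6970 × 24 / 37.27 = 5611000 BTU

5610000 BTU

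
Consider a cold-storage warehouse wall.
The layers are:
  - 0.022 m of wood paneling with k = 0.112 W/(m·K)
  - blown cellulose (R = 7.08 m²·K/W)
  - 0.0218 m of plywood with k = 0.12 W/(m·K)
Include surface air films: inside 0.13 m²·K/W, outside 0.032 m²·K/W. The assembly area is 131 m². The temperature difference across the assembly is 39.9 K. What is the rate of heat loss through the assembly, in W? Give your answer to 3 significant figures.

686 W

0.022/0.112 = 0.1964
0.0218/0.12 = 0.1817
R_total = 0.13 + 0.1964 + 7.08 + 0.1817 + 0.032 = 7.62 m²·K/W
Q = A·ΔT/R = 131 × 39.9 / 7.62 = 685.9 W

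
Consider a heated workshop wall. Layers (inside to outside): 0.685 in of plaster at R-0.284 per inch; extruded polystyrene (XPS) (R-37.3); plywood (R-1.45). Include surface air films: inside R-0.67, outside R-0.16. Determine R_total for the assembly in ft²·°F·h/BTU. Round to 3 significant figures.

0.685 × 0.284 = 0.1945
R_total = 0.67 + 0.1945 + 37.3 + 1.45 + 0.16 = 39.77 ft²·°F·h/BTU

39.8 ft²·°F·h/BTU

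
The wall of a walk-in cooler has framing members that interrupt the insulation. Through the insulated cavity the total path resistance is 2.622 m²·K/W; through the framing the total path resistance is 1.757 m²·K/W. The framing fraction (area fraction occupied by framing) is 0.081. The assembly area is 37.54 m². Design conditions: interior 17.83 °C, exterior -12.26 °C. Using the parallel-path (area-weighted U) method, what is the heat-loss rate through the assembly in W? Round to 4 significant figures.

448.0 W

U_eff = 0.919/2.622 + 0.081/1.757 = 0.3505 + 0.046101 = 0.3966
R_eff = 1/U_eff = 2.5215 m²·K/W
Q = 37.54 × (17.83 − (-12.26)) / 2.5215 = 447.99 W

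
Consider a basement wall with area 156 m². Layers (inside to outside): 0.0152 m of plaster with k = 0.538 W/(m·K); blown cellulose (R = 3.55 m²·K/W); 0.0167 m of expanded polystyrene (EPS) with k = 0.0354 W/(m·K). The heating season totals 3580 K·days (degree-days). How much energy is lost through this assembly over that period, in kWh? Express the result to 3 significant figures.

0.0152/0.538 = 0.02825
0.0167/0.0354 = 0.4718
R_total = 0.02825 + 3.55 + 0.4718 = 4.05 m²·K/W
E = A × HDD × 24 / R / 1000 = 156 × 3580 × 24 / 4.05 / 1000 = 3310 kWh

3310 kWh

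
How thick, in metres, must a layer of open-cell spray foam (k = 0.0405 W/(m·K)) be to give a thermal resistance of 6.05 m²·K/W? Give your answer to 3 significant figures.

L = R·k = 6.05 × 0.0405 = 0.245 m

0.245 m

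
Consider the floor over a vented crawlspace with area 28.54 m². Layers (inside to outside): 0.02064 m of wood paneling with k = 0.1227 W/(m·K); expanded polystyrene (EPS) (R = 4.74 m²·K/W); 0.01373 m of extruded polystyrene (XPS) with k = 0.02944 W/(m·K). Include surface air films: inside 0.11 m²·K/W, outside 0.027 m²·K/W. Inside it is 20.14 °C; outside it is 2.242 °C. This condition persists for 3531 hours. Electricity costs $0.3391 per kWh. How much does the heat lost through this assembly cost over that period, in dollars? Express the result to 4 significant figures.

0.02064/0.1227 = 0.16822
0.01373/0.02944 = 0.46637
R_total = 0.11 + 0.16822 + 4.74 + 0.46637 + 0.027 = 5.5116 m²·K/W
Q = 28.54 × (20.14 − 2.242) / 5.5116 = 92.679 W
E = 92.679 W × 3531 h / 1000 = 327.25 kWh
Cost = 327.25 × 0.3391 = $110.97

111.0 dollars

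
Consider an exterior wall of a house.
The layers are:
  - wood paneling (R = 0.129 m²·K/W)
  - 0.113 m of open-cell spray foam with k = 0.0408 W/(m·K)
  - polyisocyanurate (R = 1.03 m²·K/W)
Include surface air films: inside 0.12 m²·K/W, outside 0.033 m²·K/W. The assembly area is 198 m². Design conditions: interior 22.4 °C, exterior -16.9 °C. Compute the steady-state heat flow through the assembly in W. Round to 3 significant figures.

0.113/0.0408 = 2.77
R_total = 0.12 + 0.129 + 2.77 + 1.03 + 0.033 = 4.082 m²·K/W
Q = A·ΔT/R = 198 × (22.4 − (-16.9)) / 4.082 = 1906 W

1910 W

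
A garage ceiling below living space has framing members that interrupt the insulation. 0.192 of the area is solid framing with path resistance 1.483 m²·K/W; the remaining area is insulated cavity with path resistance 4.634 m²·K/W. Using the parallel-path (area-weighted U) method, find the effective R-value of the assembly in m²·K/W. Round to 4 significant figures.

3.291 m²·K/W

U_eff = 0.808/4.634 + 0.192/1.483 = 0.17436 + 0.12947 = 0.30383
R_eff = 1/U_eff = 3.2913 m²·K/W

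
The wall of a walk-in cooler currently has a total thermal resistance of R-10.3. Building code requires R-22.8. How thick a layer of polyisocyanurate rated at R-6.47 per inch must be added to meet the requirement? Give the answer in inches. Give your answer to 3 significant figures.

ΔR = 22.8 − 10.3 = 12.5 ft²·°F·h/BTU
L = ΔR / (R/in) = 12.5/6.47 = 1.932 in

1.93 in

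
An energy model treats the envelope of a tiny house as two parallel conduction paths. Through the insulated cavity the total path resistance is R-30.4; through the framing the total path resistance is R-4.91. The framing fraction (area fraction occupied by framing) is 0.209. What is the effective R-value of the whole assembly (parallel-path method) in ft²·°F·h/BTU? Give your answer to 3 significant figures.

U_eff = 0.791/30.4 + 0.209/4.91 = 0.02602 + 0.04257 = 0.06859
R_eff = 1/U_eff = 14.58 ft²·°F·h/BTU

14.6 ft²·°F·h/BTU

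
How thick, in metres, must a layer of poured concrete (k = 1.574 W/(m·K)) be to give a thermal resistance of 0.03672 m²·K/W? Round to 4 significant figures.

0.05780 m

L = R·k = 0.03672 × 1.574 = 0.057797 m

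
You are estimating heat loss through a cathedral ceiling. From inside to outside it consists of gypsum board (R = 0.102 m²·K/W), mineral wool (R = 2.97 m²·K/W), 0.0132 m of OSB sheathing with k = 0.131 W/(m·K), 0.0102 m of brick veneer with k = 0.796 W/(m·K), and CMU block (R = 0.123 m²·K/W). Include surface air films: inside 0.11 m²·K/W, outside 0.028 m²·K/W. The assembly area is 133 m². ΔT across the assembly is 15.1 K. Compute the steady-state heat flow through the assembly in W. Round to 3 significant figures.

583 W

0.0132/0.131 = 0.1008
0.0102/0.796 = 0.01281
R_total = 0.11 + 0.102 + 2.97 + 0.1008 + 0.01281 + 0.123 + 0.028 = 3.447 m²·K/W
Q = A·ΔT/R = 133 × 15.1 / 3.447 = 582.7 W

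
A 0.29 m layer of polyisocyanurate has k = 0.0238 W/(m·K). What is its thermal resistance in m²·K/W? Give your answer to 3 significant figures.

12.2 m²·K/W

R = L/k = 0.29/0.0238 = 12.18 m²·K/W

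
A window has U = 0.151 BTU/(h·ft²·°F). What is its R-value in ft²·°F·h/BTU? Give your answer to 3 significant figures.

R = 1/U = 1/0.151 = 6.623

6.62 ft²·°F·h/BTU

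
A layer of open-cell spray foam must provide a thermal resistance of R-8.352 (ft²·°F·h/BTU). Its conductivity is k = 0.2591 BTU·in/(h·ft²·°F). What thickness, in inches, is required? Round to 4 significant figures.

L = R × k = 8.352 × 0.2591 = 2.164 in

2.164 in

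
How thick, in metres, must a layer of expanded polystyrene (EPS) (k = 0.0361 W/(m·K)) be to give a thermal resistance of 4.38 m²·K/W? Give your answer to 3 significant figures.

L = R·k = 4.38 × 0.0361 = 0.1581 m

0.158 m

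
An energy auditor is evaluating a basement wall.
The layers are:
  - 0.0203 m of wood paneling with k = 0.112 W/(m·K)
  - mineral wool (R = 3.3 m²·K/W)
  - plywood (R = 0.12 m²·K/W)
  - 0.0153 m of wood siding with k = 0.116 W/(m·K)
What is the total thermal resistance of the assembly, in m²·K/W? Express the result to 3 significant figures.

0.0203/0.112 = 0.1812
0.0153/0.116 = 0.1319
R_total = 0.1812 + 3.3 + 0.12 + 0.1319 = 3.733 m²·K/W

3.73 m²·K/W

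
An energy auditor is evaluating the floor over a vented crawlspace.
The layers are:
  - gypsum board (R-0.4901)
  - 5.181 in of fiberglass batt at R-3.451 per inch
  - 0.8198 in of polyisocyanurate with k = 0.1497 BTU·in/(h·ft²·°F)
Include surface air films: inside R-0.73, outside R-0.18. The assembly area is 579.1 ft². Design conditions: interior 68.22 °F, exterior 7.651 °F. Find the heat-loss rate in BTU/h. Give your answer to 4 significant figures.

1417 BTU/h

5.181 × 3.451 = 17.88
0.8198/0.1497 = 5.4763
R_total = 0.73 + 0.4901 + 17.88 + 5.4763 + 0.18 = 24.756 ft²·°F·h/BTU
Q = A·ΔT/R = 579.1 × (68.22 − 7.651) / 24.756 = 1416.8 BTU/h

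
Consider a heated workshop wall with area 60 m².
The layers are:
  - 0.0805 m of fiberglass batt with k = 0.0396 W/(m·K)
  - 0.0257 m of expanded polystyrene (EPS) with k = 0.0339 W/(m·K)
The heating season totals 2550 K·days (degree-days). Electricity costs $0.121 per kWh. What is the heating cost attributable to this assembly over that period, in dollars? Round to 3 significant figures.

159 dollars

0.0805/0.0396 = 2.033
0.0257/0.0339 = 0.7581
R_total = 2.033 + 0.7581 = 2.791 m²·K/W
E = A × HDD × 24 / R / 1000 = 60 × 2550 × 24 / 2.791 / 1000 = 1316 kWh
Cost = 1316 × 0.121 = $159.2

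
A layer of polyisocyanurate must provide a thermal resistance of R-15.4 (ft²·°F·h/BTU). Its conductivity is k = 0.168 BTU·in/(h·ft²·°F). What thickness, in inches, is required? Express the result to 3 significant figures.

L = R × k = 15.4 × 0.168 = 2.587 in

2.59 in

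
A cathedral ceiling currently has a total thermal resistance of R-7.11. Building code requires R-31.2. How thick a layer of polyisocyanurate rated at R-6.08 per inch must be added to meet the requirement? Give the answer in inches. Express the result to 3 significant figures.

3.96 in

ΔR = 31.2 − 7.11 = 24.09 ft²·°F·h/BTU
L = ΔR / (R/in) = 24.09/6.08 = 3.962 in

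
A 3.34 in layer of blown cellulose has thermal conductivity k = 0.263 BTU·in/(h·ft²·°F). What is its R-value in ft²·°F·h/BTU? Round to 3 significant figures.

12.7 ft²·°F·h/BTU

R = L/k = 3.34/0.263 = 12.7 ft²·°F·h/BTU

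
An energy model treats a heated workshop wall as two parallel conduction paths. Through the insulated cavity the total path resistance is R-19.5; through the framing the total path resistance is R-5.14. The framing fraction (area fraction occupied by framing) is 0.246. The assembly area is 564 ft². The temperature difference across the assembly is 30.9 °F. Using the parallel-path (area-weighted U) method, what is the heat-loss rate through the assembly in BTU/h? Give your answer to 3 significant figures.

1510 BTU/h

U_eff = 0.754/19.5 + 0.246/5.14 = 0.03867 + 0.04786 = 0.08653
R_eff = 1/U_eff = 11.56 ft²·°F·h/BTU
Q = 564 × 30.9 / 11.56 = 1508 BTU/h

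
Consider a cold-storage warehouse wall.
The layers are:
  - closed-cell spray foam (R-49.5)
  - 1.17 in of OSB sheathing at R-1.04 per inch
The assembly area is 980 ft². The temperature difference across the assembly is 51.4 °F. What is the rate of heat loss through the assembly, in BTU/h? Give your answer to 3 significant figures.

1.17 × 1.04 = 1.217
R_total = 49.5 + 1.217 = 50.72 ft²·°F·h/BTU
Q = A·ΔT/R = 980 × 51.4 / 50.72 = 993.2 BTU/h

993 BTU/h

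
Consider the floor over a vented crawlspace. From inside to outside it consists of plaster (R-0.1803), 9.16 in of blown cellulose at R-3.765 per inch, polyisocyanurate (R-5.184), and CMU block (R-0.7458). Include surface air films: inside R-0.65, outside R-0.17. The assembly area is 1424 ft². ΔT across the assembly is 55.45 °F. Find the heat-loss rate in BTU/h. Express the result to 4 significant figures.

9.16 × 3.765 = 34.487
R_total = 0.65 + 0.1803 + 34.487 + 5.184 + 0.7458 + 0.17 = 41.418 ft²·°F·h/BTU
Q = A·ΔT/R = 1424 × 55.45 / 41.418 = 1906.5 BTU/h

1906 BTU/h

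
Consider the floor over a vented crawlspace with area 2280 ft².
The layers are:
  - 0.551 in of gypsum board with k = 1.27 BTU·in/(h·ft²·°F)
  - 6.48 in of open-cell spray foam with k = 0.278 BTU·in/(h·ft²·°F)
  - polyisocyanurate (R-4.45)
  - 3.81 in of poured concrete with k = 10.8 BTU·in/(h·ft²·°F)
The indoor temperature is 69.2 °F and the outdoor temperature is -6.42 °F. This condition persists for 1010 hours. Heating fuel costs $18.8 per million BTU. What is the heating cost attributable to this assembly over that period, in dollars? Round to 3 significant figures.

0.551/1.27 = 0.4339
6.48/0.278 = 23.31
3.81/10.8 = 0.3528
R_total = 0.4339 + 23.31 + 4.45 + 0.3528 = 28.55 ft²·°F·h/BTU
Q = 2280 × (69.2 − (-6.42)) / 28.55 = 6040 BTU/h
E = 6040 × 1010 = 6100000 BTU
Cost = 6100000/10⁶ × 18.8 = $114.7

115 dollars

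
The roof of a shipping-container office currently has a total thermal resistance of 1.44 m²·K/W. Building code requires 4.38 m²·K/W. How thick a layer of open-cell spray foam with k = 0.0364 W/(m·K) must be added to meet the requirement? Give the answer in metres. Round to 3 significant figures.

ΔR = 4.38 − 1.44 = 2.94 m²·K/W
L = ΔR × k = 2.94 × 0.0364 = 0.107 m

0.107 m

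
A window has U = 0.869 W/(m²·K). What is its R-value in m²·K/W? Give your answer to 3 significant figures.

1.15 m²·K/W

R = 1/U = 1/0.869 = 1.151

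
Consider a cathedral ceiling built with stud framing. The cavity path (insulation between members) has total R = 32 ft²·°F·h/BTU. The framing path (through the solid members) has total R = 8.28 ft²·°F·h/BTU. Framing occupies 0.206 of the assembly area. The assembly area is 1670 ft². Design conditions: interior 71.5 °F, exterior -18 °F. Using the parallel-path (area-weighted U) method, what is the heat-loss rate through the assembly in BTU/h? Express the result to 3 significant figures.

U_eff = 0.794/32 + 0.206/8.28 = 0.02481 + 0.02488 = 0.04969
R_eff = 1/U_eff = 20.12 ft²·°F·h/BTU
Q = 1670 × (71.5 − (-18)) / 20.12 = 7427 BTU/h

7430 BTU/h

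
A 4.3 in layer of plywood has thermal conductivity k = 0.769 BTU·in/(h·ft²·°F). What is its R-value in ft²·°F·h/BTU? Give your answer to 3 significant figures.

5.59 ft²·°F·h/BTU

R = L/k = 4.3/0.769 = 5.592 ft²·°F·h/BTU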